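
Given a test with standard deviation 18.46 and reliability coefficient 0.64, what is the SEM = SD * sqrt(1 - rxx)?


SEM = SD * sqrt(1 - rxx)
SEM = 18.46 * sqrt(1 - 0.64)
SEM = 18.46 * sqrt(0.36) = 18.46 * 0.6
SEM = 11.076

11.076


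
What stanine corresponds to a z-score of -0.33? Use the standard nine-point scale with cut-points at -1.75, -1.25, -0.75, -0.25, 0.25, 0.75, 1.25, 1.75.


Stanine boundaries: [-1.75, -1.25, -0.75, -0.25, 0.25, 0.75, 1.25, 1.75]
z = -0.33
Check each boundary:
  z >= -1.75 -> could be stanine 2
  z >= -1.25 -> could be stanine 3
  z >= -0.75 -> could be stanine 4
  z < -0.25
  z < 0.25
  z < 0.75
  z < 1.25
  z < 1.75
Highest qualifying boundary gives stanine = 4

4


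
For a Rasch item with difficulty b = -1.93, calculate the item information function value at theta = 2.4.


P = 1/(1+exp(-(2.4--1.93))) = 0.987
I = P*(1-P) = 0.987 * 0.013
I = 0.0128

0.0128


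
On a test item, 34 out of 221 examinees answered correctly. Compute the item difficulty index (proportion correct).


Item difficulty p = number correct / total examinees
p = 34 / 221
p = 0.1538

0.1538


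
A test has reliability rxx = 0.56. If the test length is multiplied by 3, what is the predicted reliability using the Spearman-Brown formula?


r_new = (n * rxx) / (1 + (n-1) * rxx)
r_new = (3 * 0.56) / (1 + 2 * 0.56)
r_new = 1.68 / 2.12
r_new = 0.7925

0.7925


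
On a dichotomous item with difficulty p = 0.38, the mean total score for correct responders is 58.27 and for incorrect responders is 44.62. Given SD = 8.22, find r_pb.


q = 1 - p = 0.62
rpb = ((M1 - M0) / SD) * sqrt(p * q)
rpb = ((58.27 - 44.62) / 8.22) * sqrt(0.38 * 0.62)
rpb = 0.806

0.806


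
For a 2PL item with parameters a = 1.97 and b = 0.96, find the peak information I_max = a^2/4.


For 2PL, max info at theta = b = 0.96
I_max = a^2 / 4 = 1.97^2 / 4
= 3.8809 / 4
I_max = 0.9702

0.9702


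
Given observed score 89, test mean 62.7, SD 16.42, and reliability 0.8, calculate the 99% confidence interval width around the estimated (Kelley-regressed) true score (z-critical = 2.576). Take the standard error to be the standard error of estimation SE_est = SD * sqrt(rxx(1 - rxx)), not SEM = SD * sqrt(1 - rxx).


True score estimate = 0.8*89 + 0.2*62.7 = 83.74
SE_est = SD * sqrt(rxx * (1 - rxx)) = 16.42 * sqrt(0.8 * 0.2) = 16.42 * sqrt(0.16) = 6.568
CI = T_est +/- z * SE_est, so width = 2 * z * SE_est = 2 * 2.576 * 6.568
Width = 33.8383

33.8383


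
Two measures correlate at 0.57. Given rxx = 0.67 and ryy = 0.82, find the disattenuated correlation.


r_corrected = rxy / sqrt(rxx * ryy)
= 0.57 / sqrt(0.67 * 0.82)
= 0.57 / sqrt(0.5494)
= 0.57 / 0.741215
r_corrected = 0.769

0.769


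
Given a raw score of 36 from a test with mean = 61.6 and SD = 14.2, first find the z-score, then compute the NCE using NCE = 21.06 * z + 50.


z = (X - mean) / SD = (36 - 61.6) / 14.2
z = -25.6 / 14.2
z = -1.8028
NCE = NCE = 21.06z + 50
Carry z at full precision (z = -25.6 / 14.2) into the conversion:
NCE = 21.06 * (-25.6 / 14.2) + 50 = -539.136 / 14.2 + 50
NCE = -37.9673 + 50
NCE = 12.0327

12.0327


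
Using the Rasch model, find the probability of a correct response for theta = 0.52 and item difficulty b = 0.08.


theta - b = 0.52 - 0.08 = 0.44
exp(-(theta - b)) = exp(-0.44) = 0.644
P = 1 / (1 + 0.644)
P = 0.6083

0.6083


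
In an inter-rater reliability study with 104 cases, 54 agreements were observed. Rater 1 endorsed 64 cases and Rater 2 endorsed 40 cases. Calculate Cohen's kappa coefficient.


P_o = 54/104 = 0.519231
P_e = (64*40 + 40*64) / 10816 = 0.473373
kappa = (P_o - P_e) / (1 - P_e)
kappa = (0.519231 - 0.473373) / (1 - 0.473373)
kappa = 0.0871

0.0871


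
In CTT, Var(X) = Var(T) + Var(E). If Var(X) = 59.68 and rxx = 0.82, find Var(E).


var_true = rxx * var_obs = 0.82 * 59.68 = 48.9376
var_error = var_obs - var_true
var_error = 59.68 - 48.9376
var_error = 10.7424

10.7424


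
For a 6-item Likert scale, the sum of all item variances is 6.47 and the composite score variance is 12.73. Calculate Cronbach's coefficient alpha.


alpha = (k/(k-1)) * (1 - sum(si^2)/s_total^2)
= (6/5) * (1 - 6.47/12.73)
alpha = 0.5901

0.5901


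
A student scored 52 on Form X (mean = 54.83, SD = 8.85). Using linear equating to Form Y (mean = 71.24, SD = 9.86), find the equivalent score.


slope = SD_Y / SD_X = 9.86 / 8.85 ~ 1.1141
intercept = mean_Y - slope * mean_X = 71.24 - (9.86 / 8.85) * 54.83 ~ 10.1526
Y = slope * X + intercept. To avoid rounding drift from the rounded slope/intercept, evaluate the equivalent form Y = mean_Y + SD_Y * (X - mean_X) / SD_X at full precision:
Y = 71.24 + 9.86 * (52 - 54.83) / 8.85
Y = 71.24 - 9.86 * 2.83 / 8.85
Y = 71.24 - 27.9038 / 8.85
Y = 71.24 - 3.153
Y = 68.087

68.087


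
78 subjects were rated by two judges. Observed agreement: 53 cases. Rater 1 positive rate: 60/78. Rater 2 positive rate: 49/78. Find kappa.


P_o = 53/78 = 0.679487
P_e = (60*49 + 18*29) / 6084 = 0.569034
kappa = (P_o - P_e) / (1 - P_e)
kappa = (0.679487 - 0.569034) / (1 - 0.569034)
kappa = 0.2563

0.2563


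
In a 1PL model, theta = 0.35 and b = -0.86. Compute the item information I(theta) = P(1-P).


P = 1/(1+exp(-(0.35--0.86))) = 0.7703
I = P*(1-P) = 0.7703 * 0.2297
I = 0.1769

0.1769


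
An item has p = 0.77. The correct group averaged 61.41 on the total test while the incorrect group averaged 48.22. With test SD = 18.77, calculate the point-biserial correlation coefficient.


q = 1 - p = 0.23
rpb = ((M1 - M0) / SD) * sqrt(p * q)
rpb = ((61.41 - 48.22) / 18.77) * sqrt(0.77 * 0.23)
rpb = 0.2957

0.2957


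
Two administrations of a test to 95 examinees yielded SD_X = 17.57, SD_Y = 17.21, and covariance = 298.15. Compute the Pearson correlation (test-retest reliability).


r = cov(X,Y) / (SD_X * SD_Y)
r = 298.15 / (17.57 * 17.21)
r = 298.15 / 302.3797
r = 0.986

0.986


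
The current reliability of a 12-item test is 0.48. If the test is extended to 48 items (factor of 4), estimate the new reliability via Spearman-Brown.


r_new = (n * rxx) / (1 + (n-1) * rxx)
r_new = (4 * 0.48) / (1 + 3 * 0.48)
r_new = 1.92 / 2.44
r_new = 0.7869

0.7869


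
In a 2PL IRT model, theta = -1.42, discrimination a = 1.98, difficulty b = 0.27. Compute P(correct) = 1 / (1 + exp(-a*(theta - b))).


a*(theta - b) = 1.98 * (-1.42 - 0.27) = -3.3462
exp(--3.3462) = 28.3946
P = 1 / (1 + 28.3946)
P = 0.034

0.034


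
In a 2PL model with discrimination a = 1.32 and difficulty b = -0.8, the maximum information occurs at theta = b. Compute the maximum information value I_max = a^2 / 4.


For 2PL, max info at theta = b = -0.8
I_max = a^2 / 4 = 1.32^2 / 4
= 1.7424 / 4
I_max = 0.4356

0.4356


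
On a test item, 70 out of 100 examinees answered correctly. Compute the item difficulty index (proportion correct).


Item difficulty p = number correct / total examinees
p = 70 / 100
p = 0.7

0.7


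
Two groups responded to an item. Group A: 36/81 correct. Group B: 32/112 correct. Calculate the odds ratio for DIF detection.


Odds_A = 36/45 = 0.8
Odds_B = 32/80 = 0.4
OR = Odds_A / Odds_B = 0.8 / 0.4
Exactly, OR = (36 * 80) / (45 * 32) = 2880 / 1440
OR = 2.0

2.0


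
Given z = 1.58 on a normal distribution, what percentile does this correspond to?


CDF(z) = 0.5 * (1 + erf(z/sqrt(2)))
erf(1.1172) = 0.8859
CDF = 0.9429
Percentile rank = 0.9429 * 100 = 94.29

94.29


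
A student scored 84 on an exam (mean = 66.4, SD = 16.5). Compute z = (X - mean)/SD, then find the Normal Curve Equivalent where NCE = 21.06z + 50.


z = (X - mean) / SD = (84 - 66.4) / 16.5
z = 17.6 / 16.5
z = 1.0667
NCE = NCE = 21.06z + 50
Carry z at full precision (z = 17.6 / 16.5) into the conversion:
NCE = 21.06 * (17.6 / 16.5) + 50 = 370.656 / 16.5 + 50
NCE = 22.464 + 50
NCE = 72.464

72.464


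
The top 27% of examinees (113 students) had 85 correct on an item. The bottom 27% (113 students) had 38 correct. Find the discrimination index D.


p_upper = 85/113 = 0.7522
p_lower = 38/113 = 0.3363
D = 0.7522 - 0.3363 = 0.4159

0.4159


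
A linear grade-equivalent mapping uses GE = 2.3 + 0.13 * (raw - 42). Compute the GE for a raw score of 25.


raw - median = 25 - 42 = -17
slope * diff = 0.13 * -17 = -2.21
GE = 2.3 + -2.21
GE = 0.09

0.09


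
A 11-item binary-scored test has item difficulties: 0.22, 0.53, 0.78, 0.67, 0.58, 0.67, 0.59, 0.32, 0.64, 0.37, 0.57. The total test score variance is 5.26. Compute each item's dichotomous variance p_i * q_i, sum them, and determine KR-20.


For each item, compute p_i * q_i:
  Item 1: 0.22 * 0.78 = 0.1716
  Item 2: 0.53 * 0.47 = 0.2491
  Item 3: 0.78 * 0.22 = 0.1716
  Item 4: 0.67 * 0.33 = 0.2211
  Item 5: 0.58 * 0.42 = 0.2436
  Item 6: 0.67 * 0.33 = 0.2211
  Item 7: 0.59 * 0.41 = 0.2419
  Item 8: 0.32 * 0.68 = 0.2176
  Item 9: 0.64 * 0.36 = 0.2304
  Item 10: 0.37 * 0.63 = 0.2331
  Item 11: 0.57 * 0.43 = 0.2451
Sum(p_i * q_i) = 0.1716 + 0.2491 + 0.1716 + 0.2211 + 0.2436 + 0.2211 + 0.2419 + 0.2176 + 0.2304 + 0.2331 + 0.2451 = 2.4462
KR-20 = (k/(k-1)) * (1 - Sum(p_i*q_i) / Var_total)
= (11/10) * (1 - 2.4462/5.26)
= 1.1 * 0.5349
KR-20 = 0.5884

0.5884


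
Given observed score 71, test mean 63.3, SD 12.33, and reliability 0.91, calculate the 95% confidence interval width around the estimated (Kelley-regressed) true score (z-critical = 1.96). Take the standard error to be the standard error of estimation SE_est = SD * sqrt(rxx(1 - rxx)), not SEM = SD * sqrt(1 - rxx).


True score estimate = 0.91*71 + 0.09*63.3 = 70.307
SE_est = SD * sqrt(rxx * (1 - rxx)) = 12.33 * sqrt(0.91 * 0.09) = 12.33 * sqrt(0.0819) = 3.528621
CI = T_est +/- z * SE_est, so width = 2 * z * SE_est = 2 * 1.96 * 3.528621
Width = 13.8322

13.8322


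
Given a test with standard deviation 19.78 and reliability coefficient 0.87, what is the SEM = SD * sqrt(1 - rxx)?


SEM = SD * sqrt(1 - rxx)
SEM = 19.78 * sqrt(1 - 0.87)
SEM = 19.78 * sqrt(0.13) = 19.78 * 0.360555
SEM = 7.1318

7.1318


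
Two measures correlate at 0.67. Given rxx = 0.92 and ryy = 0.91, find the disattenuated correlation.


r_corrected = rxy / sqrt(rxx * ryy)
= 0.67 / sqrt(0.92 * 0.91)
= 0.67 / sqrt(0.8372)
= 0.67 / 0.914986
r_corrected = 0.7323

0.7323


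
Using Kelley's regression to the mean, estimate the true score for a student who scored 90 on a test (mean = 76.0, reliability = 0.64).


T_est = rxx * X + (1 - rxx) * mean
T_est = 0.64 * 90 + 0.36 * 76.0
T_est = 57.6 + 27.36
T_est = 84.96

84.96


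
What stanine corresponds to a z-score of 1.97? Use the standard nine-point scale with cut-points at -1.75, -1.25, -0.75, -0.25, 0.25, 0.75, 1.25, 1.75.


Stanine boundaries: [-1.75, -1.25, -0.75, -0.25, 0.25, 0.75, 1.25, 1.75]
z = 1.97
Check each boundary:
  z >= -1.75 -> could be stanine 2
  z >= -1.25 -> could be stanine 3
  z >= -0.75 -> could be stanine 4
  z >= -0.25 -> could be stanine 5
  z >= 0.25 -> could be stanine 6
  z >= 0.75 -> could be stanine 7
  z >= 1.25 -> could be stanine 8
  z >= 1.75 -> could be stanine 9
Highest qualifying boundary gives stanine = 9

9


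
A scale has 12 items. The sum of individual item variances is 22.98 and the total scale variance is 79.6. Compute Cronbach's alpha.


alpha = (k/(k-1)) * (1 - sum(si^2)/s_total^2)
= (12/11) * (1 - 22.98/79.6)
alpha = 0.776

0.776


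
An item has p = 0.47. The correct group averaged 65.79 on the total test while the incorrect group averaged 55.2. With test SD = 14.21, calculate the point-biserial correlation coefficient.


q = 1 - p = 0.53
rpb = ((M1 - M0) / SD) * sqrt(p * q)
rpb = ((65.79 - 55.2) / 14.21) * sqrt(0.47 * 0.53)
rpb = 0.372

0.372


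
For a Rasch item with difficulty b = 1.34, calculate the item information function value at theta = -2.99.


P = 1/(1+exp(-(-2.99-1.34))) = 0.013
I = P*(1-P) = 0.013 * 0.987
I = 0.0128

0.0128


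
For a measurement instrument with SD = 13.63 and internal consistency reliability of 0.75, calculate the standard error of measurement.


SEM = SD * sqrt(1 - rxx)
SEM = 13.63 * sqrt(1 - 0.75)
SEM = 13.63 * sqrt(0.25) = 13.63 * 0.5
SEM = 6.815

6.815


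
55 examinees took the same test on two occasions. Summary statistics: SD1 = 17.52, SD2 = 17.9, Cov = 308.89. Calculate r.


r = cov(X,Y) / (SD_X * SD_Y)
r = 308.89 / (17.52 * 17.9)
r = 308.89 / 313.608
r = 0.985

0.985


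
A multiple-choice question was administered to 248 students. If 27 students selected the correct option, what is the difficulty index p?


Item difficulty p = number correct / total examinees
p = 27 / 248
p = 0.1089

0.1089


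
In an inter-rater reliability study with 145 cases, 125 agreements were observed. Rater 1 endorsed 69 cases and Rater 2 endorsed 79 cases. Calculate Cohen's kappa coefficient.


P_o = 125/145 = 0.862069
P_e = (69*79 + 76*66) / 21025 = 0.497836
kappa = (P_o - P_e) / (1 - P_e)
kappa = (0.862069 - 0.497836) / (1 - 0.497836)
kappa = 0.7253

0.7253


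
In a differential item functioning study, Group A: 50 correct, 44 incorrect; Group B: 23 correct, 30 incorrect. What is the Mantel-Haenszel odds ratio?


Odds_A = 50/44 = 1.1364
Odds_B = 23/30 = 0.7667
OR = Odds_A / Odds_B = 1.1364 / 0.7667
Exactly, OR = (50 * 30) / (44 * 23) = 1500 / 1012
OR = 1.4822

1.4822


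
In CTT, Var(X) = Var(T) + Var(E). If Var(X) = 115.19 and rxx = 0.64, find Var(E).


var_true = rxx * var_obs = 0.64 * 115.19 = 73.7216
var_error = var_obs - var_true
var_error = 115.19 - 73.7216
var_error = 41.4684

41.4684


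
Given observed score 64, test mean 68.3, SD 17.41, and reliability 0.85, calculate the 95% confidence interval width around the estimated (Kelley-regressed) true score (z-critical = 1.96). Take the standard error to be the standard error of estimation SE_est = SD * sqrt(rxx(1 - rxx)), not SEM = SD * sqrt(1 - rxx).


True score estimate = 0.85*64 + 0.15*68.3 = 64.645
SE_est = SD * sqrt(rxx * (1 - rxx)) = 17.41 * sqrt(0.85 * 0.15) = 17.41 * sqrt(0.1275) = 6.216613
CI = T_est +/- z * SE_est, so width = 2 * z * SE_est = 2 * 1.96 * 6.216613
Width = 24.3691

24.3691


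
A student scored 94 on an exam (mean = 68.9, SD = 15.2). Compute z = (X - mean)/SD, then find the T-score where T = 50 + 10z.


z = (X - mean) / SD = (94 - 68.9) / 15.2
z = 25.1 / 15.2
z = 1.6513
T-score = T = 50 + 10z
Carry z at full precision (z = 25.1 / 15.2) into the conversion:
T-score = 50 + 10 * (25.1 / 15.2) = 50 + 251 / 15.2
T-score = 50 + 16.5132
T-score = 66.5132

66.5132


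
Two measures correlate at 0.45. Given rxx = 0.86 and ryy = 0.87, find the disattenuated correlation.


r_corrected = rxy / sqrt(rxx * ryy)
= 0.45 / sqrt(0.86 * 0.87)
= 0.45 / sqrt(0.7482)
= 0.45 / 0.864986
r_corrected = 0.5202

0.5202


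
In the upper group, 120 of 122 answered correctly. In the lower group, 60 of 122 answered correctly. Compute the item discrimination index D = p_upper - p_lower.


p_upper = 120/122 = 0.9836
p_lower = 60/122 = 0.4918
D = 0.9836 - 0.4918 = 0.4918

0.4918


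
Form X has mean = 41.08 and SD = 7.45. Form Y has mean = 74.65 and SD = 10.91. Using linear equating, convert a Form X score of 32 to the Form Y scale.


slope = SD_Y / SD_X = 10.91 / 7.45 ~ 1.4644
intercept = mean_Y - slope * mean_X = 74.65 - (10.91 / 7.45) * 41.08 ~ 14.4912
Y = slope * X + intercept. To avoid rounding drift from the rounded slope/intercept, evaluate the equivalent form Y = mean_Y + SD_Y * (X - mean_X) / SD_X at full precision:
Y = 74.65 + 10.91 * (32 - 41.08) / 7.45
Y = 74.65 - 10.91 * 9.08 / 7.45
Y = 74.65 - 99.0628 / 7.45
Y = 74.65 - 13.297
Y = 61.353

61.353


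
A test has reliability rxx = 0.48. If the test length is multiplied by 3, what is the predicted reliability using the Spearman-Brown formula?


r_new = (n * rxx) / (1 + (n-1) * rxx)
r_new = (3 * 0.48) / (1 + 2 * 0.48)
r_new = 1.44 / 1.96
r_new = 0.7347

0.7347


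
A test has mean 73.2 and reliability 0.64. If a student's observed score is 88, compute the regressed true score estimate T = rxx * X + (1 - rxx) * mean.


T_est = rxx * X + (1 - rxx) * mean
T_est = 0.64 * 88 + 0.36 * 73.2
T_est = 56.32 + 26.352
T_est = 82.672

82.672


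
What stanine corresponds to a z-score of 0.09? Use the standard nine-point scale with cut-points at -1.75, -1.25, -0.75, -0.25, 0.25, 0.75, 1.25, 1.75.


Stanine boundaries: [-1.75, -1.25, -0.75, -0.25, 0.25, 0.75, 1.25, 1.75]
z = 0.09
Check each boundary:
  z >= -1.75 -> could be stanine 2
  z >= -1.25 -> could be stanine 3
  z >= -0.75 -> could be stanine 4
  z >= -0.25 -> could be stanine 5
  z < 0.25
  z < 0.75
  z < 1.25
  z < 1.75
Highest qualifying boundary gives stanine = 5

5


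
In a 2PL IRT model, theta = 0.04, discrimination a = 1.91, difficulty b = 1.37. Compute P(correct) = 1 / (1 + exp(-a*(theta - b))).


a*(theta - b) = 1.91 * (0.04 - 1.37) = -2.5403
exp(--2.5403) = 12.6835
P = 1 / (1 + 12.6835)
P = 0.0731

0.0731


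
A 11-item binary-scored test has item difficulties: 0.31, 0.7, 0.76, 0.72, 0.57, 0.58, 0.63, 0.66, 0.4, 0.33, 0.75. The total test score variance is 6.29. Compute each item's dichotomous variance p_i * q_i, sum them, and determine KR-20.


For each item, compute p_i * q_i:
  Item 1: 0.31 * 0.69 = 0.2139
  Item 2: 0.7 * 0.3 = 0.21
  Item 3: 0.76 * 0.24 = 0.1824
  Item 4: 0.72 * 0.28 = 0.2016
  Item 5: 0.57 * 0.43 = 0.2451
  Item 6: 0.58 * 0.42 = 0.2436
  Item 7: 0.63 * 0.37 = 0.2331
  Item 8: 0.66 * 0.34 = 0.2244
  Item 9: 0.4 * 0.6 = 0.24
  Item 10: 0.33 * 0.67 = 0.2211
  Item 11: 0.75 * 0.25 = 0.1875
Sum(p_i * q_i) = 0.2139 + 0.21 + 0.1824 + 0.2016 + 0.2451 + 0.2436 + 0.2331 + 0.2244 + 0.24 + 0.2211 + 0.1875 = 2.4027
KR-20 = (k/(k-1)) * (1 - Sum(p_i*q_i) / Var_total)
= (11/10) * (1 - 2.4027/6.29)
= 1.1 * 0.618
KR-20 = 0.6798

0.6798


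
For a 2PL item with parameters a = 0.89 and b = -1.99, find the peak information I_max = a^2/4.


For 2PL, max info at theta = b = -1.99
I_max = a^2 / 4 = 0.89^2 / 4
= 0.7921 / 4
I_max = 0.198

0.198


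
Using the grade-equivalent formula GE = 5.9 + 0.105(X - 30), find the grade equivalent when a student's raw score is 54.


raw - median = 54 - 30 = 24
slope * diff = 0.105 * 24 = 2.52
GE = 5.9 + 2.52
GE = 8.42

8.42


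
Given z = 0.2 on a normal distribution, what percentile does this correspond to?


CDF(z) = 0.5 * (1 + erf(z/sqrt(2)))
erf(0.1414) = 0.1585
CDF = 0.5793
Percentile rank = 0.5793 * 100 = 57.93

57.93


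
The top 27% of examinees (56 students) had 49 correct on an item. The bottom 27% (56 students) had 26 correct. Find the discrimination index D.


p_upper = 49/56 = 0.875
p_lower = 26/56 = 0.4643
D = 0.875 - 0.4643 = 0.4107

0.4107


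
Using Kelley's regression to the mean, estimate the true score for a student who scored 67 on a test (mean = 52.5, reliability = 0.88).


T_est = rxx * X + (1 - rxx) * mean
T_est = 0.88 * 67 + 0.12 * 52.5
T_est = 58.96 + 6.3
T_est = 65.26

65.26


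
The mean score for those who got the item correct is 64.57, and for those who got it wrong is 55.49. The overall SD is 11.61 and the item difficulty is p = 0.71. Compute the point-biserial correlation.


q = 1 - p = 0.29
rpb = ((M1 - M0) / SD) * sqrt(p * q)
rpb = ((64.57 - 55.49) / 11.61) * sqrt(0.71 * 0.29)
rpb = 0.3549

0.3549


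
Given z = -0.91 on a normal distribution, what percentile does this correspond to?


CDF(z) = 0.5 * (1 + erf(z/sqrt(2)))
erf(-0.6435) = -0.6372
CDF = 0.1814
Percentile rank = 0.1814 * 100 = 18.14

18.14


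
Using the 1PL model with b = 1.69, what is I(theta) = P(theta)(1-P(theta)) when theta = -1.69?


P = 1/(1+exp(-(-1.69-1.69))) = 0.0329
I = P*(1-P) = 0.0329 * 0.9671
I = 0.0318

0.0318


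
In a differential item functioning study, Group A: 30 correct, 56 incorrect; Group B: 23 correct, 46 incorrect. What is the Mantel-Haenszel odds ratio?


Odds_A = 30/56 = 0.5357
Odds_B = 23/46 = 0.5
OR = Odds_A / Odds_B = 0.5357 / 0.5
Exactly, OR = (30 * 46) / (56 * 23) = 1380 / 1288
OR = 1.0714

1.0714


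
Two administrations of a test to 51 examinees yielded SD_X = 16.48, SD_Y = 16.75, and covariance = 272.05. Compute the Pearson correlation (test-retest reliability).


r = cov(X,Y) / (SD_X * SD_Y)
r = 272.05 / (16.48 * 16.75)
r = 272.05 / 276.04
r = 0.9855

0.9855


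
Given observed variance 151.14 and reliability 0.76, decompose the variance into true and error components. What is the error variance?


var_true = rxx * var_obs = 0.76 * 151.14 = 114.8664
var_error = var_obs - var_true
var_error = 151.14 - 114.8664
var_error = 36.2736

36.2736


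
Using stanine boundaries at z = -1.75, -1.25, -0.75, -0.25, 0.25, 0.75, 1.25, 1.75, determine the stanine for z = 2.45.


Stanine boundaries: [-1.75, -1.25, -0.75, -0.25, 0.25, 0.75, 1.25, 1.75]
z = 2.45
Check each boundary:
  z >= -1.75 -> could be stanine 2
  z >= -1.25 -> could be stanine 3
  z >= -0.75 -> could be stanine 4
  z >= -0.25 -> could be stanine 5
  z >= 0.25 -> could be stanine 6
  z >= 0.75 -> could be stanine 7
  z >= 1.25 -> could be stanine 8
  z >= 1.75 -> could be stanine 9
Highest qualifying boundary gives stanine = 9

9


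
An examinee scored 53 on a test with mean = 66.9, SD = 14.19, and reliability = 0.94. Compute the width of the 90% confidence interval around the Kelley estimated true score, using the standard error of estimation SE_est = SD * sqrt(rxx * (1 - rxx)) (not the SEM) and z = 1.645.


True score estimate = 0.94*53 + 0.06*66.9 = 53.834
SE_est = SD * sqrt(rxx * (1 - rxx)) = 14.19 * sqrt(0.94 * 0.06) = 14.19 * sqrt(0.0564) = 3.369938
CI = T_est +/- z * SE_est, so width = 2 * z * SE_est = 2 * 1.645 * 3.369938
Width = 11.0871

11.0871


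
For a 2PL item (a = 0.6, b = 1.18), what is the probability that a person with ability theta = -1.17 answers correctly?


a*(theta - b) = 0.6 * (-1.17 - 1.18) = -1.41
exp(--1.41) = 4.096
P = 1 / (1 + 4.096)
P = 0.1962

0.1962


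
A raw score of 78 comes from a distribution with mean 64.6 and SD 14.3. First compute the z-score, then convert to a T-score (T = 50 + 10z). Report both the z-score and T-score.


z = (X - mean) / SD = (78 - 64.6) / 14.3
z = 13.4 / 14.3
z = 0.9371
T-score = T = 50 + 10z
Carry z at full precision (z = 13.4 / 14.3) into the conversion:
T-score = 50 + 10 * (13.4 / 14.3) = 50 + 134 / 14.3
T-score = 50 + 9.3706
T-score = 59.3706

59.3706


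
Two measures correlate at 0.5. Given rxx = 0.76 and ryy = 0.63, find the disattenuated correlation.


r_corrected = rxy / sqrt(rxx * ryy)
= 0.5 / sqrt(0.76 * 0.63)
= 0.5 / sqrt(0.4788)
= 0.5 / 0.691954
r_corrected = 0.7226

0.7226


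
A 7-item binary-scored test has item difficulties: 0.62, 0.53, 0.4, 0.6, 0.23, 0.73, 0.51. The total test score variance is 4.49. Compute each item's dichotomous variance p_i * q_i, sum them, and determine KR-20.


For each item, compute p_i * q_i:
  Item 1: 0.62 * 0.38 = 0.2356
  Item 2: 0.53 * 0.47 = 0.2491
  Item 3: 0.4 * 0.6 = 0.24
  Item 4: 0.6 * 0.4 = 0.24
  Item 5: 0.23 * 0.77 = 0.1771
  Item 6: 0.73 * 0.27 = 0.1971
  Item 7: 0.51 * 0.49 = 0.2499
Sum(p_i * q_i) = 0.2356 + 0.2491 + 0.24 + 0.24 + 0.1771 + 0.1971 + 0.2499 = 1.5888
KR-20 = (k/(k-1)) * (1 - Sum(p_i*q_i) / Var_total)
= (7/6) * (1 - 1.5888/4.49)
= 1.1667 * 0.6461
KR-20 = 0.7538

0.7538


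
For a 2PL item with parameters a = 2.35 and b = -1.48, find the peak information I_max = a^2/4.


For 2PL, max info at theta = b = -1.48
I_max = a^2 / 4 = 2.35^2 / 4
= 5.5225 / 4
I_max = 1.3806

1.3806


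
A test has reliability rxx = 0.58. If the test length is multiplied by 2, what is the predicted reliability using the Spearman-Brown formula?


r_new = (n * rxx) / (1 + (n-1) * rxx)
r_new = (2 * 0.58) / (1 + 1 * 0.58)
r_new = 1.16 / 1.58
r_new = 0.7342

0.7342


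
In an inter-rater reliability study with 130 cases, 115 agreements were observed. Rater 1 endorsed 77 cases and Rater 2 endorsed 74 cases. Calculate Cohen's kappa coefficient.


P_o = 115/130 = 0.884615
P_e = (77*74 + 53*56) / 16900 = 0.512781
kappa = (P_o - P_e) / (1 - P_e)
kappa = (0.884615 - 0.512781) / (1 - 0.512781)
kappa = 0.7632

0.7632


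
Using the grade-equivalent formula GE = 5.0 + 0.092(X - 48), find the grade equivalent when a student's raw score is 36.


raw - median = 36 - 48 = -12
slope * diff = 0.092 * -12 = -1.104
GE = 5.0 + -1.104
GE = 3.896

3.896


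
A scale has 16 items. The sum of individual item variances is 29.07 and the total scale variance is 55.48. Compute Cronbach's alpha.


alpha = (k/(k-1)) * (1 - sum(si^2)/s_total^2)
= (16/15) * (1 - 29.07/55.48)
alpha = 0.5078

0.5078


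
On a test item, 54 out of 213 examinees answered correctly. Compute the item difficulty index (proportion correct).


Item difficulty p = number correct / total examinees
p = 54 / 213
p = 0.2535

0.2535


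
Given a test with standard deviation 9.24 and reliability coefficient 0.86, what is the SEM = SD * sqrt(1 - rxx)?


SEM = SD * sqrt(1 - rxx)
SEM = 9.24 * sqrt(1 - 0.86)
SEM = 9.24 * sqrt(0.14) = 9.24 * 0.374166
SEM = 3.4573

3.4573


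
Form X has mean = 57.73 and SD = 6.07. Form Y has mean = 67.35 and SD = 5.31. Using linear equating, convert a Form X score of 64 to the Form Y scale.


slope = SD_Y / SD_X = 5.31 / 6.07 ~ 0.8748
intercept = mean_Y - slope * mean_X = 67.35 - (5.31 / 6.07) * 57.73 ~ 16.8481
Y = slope * X + intercept. To avoid rounding drift from the rounded slope/intercept, evaluate the equivalent form Y = mean_Y + SD_Y * (X - mean_X) / SD_X at full precision:
Y = 67.35 + 5.31 * (64 - 57.73) / 6.07
Y = 67.35 + 5.31 * 6.27 / 6.07
Y = 67.35 + 33.2937 / 6.07
Y = 67.35 + 5.485
Y = 72.835

72.835


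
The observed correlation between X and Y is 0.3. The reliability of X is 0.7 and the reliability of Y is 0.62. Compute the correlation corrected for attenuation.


r_corrected = rxy / sqrt(rxx * ryy)
= 0.3 / sqrt(0.7 * 0.62)
= 0.3 / sqrt(0.434)
= 0.3 / 0.658787
r_corrected = 0.4554

0.4554


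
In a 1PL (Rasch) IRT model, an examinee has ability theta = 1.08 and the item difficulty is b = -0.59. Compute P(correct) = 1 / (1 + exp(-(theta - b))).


theta - b = 1.08 - -0.59 = 1.67
exp(-(theta - b)) = exp(-1.67) = 0.1882
P = 1 / (1 + 0.1882)
P = 0.8416

0.8416


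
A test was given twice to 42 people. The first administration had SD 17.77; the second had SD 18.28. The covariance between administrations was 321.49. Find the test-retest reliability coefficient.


r = cov(X,Y) / (SD_X * SD_Y)
r = 321.49 / (17.77 * 18.28)
r = 321.49 / 324.8356
r = 0.9897

0.9897


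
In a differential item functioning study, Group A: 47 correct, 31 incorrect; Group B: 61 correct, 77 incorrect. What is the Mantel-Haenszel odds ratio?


Odds_A = 47/31 = 1.5161
Odds_B = 61/77 = 0.7922
OR = Odds_A / Odds_B = 1.5161 / 0.7922
Exactly, OR = (47 * 77) / (31 * 61) = 3619 / 1891
OR = 1.9138

1.9138


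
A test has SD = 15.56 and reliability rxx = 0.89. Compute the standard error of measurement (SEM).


SEM = SD * sqrt(1 - rxx)
SEM = 15.56 * sqrt(1 - 0.89)
SEM = 15.56 * sqrt(0.11) = 15.56 * 0.331662
SEM = 5.1607

5.1607


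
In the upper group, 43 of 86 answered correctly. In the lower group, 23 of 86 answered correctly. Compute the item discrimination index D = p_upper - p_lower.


p_upper = 43/86 = 0.5
p_lower = 23/86 = 0.2674
D = 0.5 - 0.2674 = 0.2326

0.2326


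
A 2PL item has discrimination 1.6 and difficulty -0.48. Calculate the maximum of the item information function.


For 2PL, max info at theta = b = -0.48
I_max = a^2 / 4 = 1.6^2 / 4
= 2.56 / 4
I_max = 0.64

0.64


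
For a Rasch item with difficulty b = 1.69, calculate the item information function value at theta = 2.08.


P = 1/(1+exp(-(2.08-1.69))) = 0.5963
I = P*(1-P) = 0.5963 * 0.4037
I = 0.2407

0.2407


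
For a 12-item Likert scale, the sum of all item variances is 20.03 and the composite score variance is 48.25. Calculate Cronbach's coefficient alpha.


alpha = (k/(k-1)) * (1 - sum(si^2)/s_total^2)
= (12/11) * (1 - 20.03/48.25)
alpha = 0.638

0.638


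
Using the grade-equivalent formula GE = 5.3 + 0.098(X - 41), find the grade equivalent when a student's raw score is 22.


raw - median = 22 - 41 = -19
slope * diff = 0.098 * -19 = -1.862
GE = 5.3 + -1.862
GE = 3.438

3.438


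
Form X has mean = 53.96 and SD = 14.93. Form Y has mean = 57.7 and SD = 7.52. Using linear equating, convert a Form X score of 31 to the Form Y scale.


slope = SD_Y / SD_X = 7.52 / 14.93 ~ 0.5037
intercept = mean_Y - slope * mean_X = 57.7 - (7.52 / 14.93) * 53.96 ~ 30.5212
Y = slope * X + intercept. To avoid rounding drift from the rounded slope/intercept, evaluate the equivalent form Y = mean_Y + SD_Y * (X - mean_X) / SD_X at full precision:
Y = 57.7 + 7.52 * (31 - 53.96) / 14.93
Y = 57.7 - 7.52 * 22.96 / 14.93
Y = 57.7 - 172.6592 / 14.93
Y = 57.7 - 11.5646
Y = 46.1354

46.1354


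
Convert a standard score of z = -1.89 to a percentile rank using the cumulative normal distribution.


CDF(z) = 0.5 * (1 + erf(z/sqrt(2)))
erf(-1.3364) = -0.9412
CDF = 0.0294
Percentile rank = 0.0294 * 100 = 2.94

2.94


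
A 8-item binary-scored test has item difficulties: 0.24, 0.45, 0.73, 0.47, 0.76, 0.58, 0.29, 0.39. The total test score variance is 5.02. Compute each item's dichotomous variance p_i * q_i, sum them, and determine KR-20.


For each item, compute p_i * q_i:
  Item 1: 0.24 * 0.76 = 0.1824
  Item 2: 0.45 * 0.55 = 0.2475
  Item 3: 0.73 * 0.27 = 0.1971
  Item 4: 0.47 * 0.53 = 0.2491
  Item 5: 0.76 * 0.24 = 0.1824
  Item 6: 0.58 * 0.42 = 0.2436
  Item 7: 0.29 * 0.71 = 0.2059
  Item 8: 0.39 * 0.61 = 0.2379
Sum(p_i * q_i) = 0.1824 + 0.2475 + 0.1971 + 0.2491 + 0.1824 + 0.2436 + 0.2059 + 0.2379 = 1.7459
KR-20 = (k/(k-1)) * (1 - Sum(p_i*q_i) / Var_total)
= (8/7) * (1 - 1.7459/5.02)
= 1.1429 * 0.6522
KR-20 = 0.7454

0.7454


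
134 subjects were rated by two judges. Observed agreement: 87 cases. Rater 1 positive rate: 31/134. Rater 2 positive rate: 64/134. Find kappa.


P_o = 87/134 = 0.649254
P_e = (31*64 + 103*70) / 17956 = 0.512029
kappa = (P_o - P_e) / (1 - P_e)
kappa = (0.649254 - 0.512029) / (1 - 0.512029)
kappa = 0.2812

0.2812


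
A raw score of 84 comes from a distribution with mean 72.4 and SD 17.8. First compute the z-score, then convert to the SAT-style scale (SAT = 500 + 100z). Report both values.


z = (X - mean) / SD = (84 - 72.4) / 17.8
z = 11.6 / 17.8
z = 0.6517
SAT-scale = SAT = 500 + 100z
Carry z at full precision (z = 11.6 / 17.8) into the conversion:
SAT-scale = 500 + 100 * (11.6 / 17.8) = 500 + 1160 / 17.8
SAT-scale = 500 + 65.1685
SAT-scale = 565.1685

565.1685


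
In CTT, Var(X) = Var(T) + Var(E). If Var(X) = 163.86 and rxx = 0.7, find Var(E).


var_true = rxx * var_obs = 0.7 * 163.86 = 114.702
var_error = var_obs - var_true
var_error = 163.86 - 114.702
var_error = 49.158

49.158


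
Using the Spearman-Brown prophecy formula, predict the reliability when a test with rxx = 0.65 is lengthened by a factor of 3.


r_new = (n * rxx) / (1 + (n-1) * rxx)
r_new = (3 * 0.65) / (1 + 2 * 0.65)
r_new = 1.95 / 2.3
r_new = 0.8478

0.8478


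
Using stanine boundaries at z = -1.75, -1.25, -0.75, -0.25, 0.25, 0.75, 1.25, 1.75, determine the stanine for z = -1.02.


Stanine boundaries: [-1.75, -1.25, -0.75, -0.25, 0.25, 0.75, 1.25, 1.75]
z = -1.02
Check each boundary:
  z >= -1.75 -> could be stanine 2
  z >= -1.25 -> could be stanine 3
  z < -0.75
  z < -0.25
  z < 0.25
  z < 0.75
  z < 1.25
  z < 1.75
Highest qualifying boundary gives stanine = 3

3


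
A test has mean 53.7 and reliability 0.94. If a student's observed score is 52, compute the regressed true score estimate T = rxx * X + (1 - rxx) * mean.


T_est = rxx * X + (1 - rxx) * mean
T_est = 0.94 * 52 + 0.06 * 53.7
T_est = 48.88 + 3.222
T_est = 52.102

52.102


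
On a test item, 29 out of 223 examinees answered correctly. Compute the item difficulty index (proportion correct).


Item difficulty p = number correct / total examinees
p = 29 / 223
p = 0.13

0.13


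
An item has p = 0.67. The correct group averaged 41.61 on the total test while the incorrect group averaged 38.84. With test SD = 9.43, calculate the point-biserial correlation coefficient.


q = 1 - p = 0.33
rpb = ((M1 - M0) / SD) * sqrt(p * q)
rpb = ((41.61 - 38.84) / 9.43) * sqrt(0.67 * 0.33)
rpb = 0.1381

0.1381


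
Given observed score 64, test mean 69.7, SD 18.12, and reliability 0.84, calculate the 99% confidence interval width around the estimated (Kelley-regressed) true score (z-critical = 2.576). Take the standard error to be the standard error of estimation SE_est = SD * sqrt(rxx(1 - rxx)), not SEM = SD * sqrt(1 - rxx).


True score estimate = 0.84*64 + 0.16*69.7 = 64.912
SE_est = SD * sqrt(rxx * (1 - rxx)) = 18.12 * sqrt(0.84 * 0.16) = 18.12 * sqrt(0.1344) = 6.642902
CI = T_est +/- z * SE_est, so width = 2 * z * SE_est = 2 * 2.576 * 6.642902
Width = 34.2242

34.2242


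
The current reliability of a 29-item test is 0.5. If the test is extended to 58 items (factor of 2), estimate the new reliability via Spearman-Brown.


r_new = (n * rxx) / (1 + (n-1) * rxx)
r_new = (2 * 0.5) / (1 + 1 * 0.5)
r_new = 1.0 / 1.5
r_new = 0.6667

0.6667


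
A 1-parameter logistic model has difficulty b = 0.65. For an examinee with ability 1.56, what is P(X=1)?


theta - b = 1.56 - 0.65 = 0.91
exp(-(theta - b)) = exp(-0.91) = 0.4025
P = 1 / (1 + 0.4025)
P = 0.713

0.713


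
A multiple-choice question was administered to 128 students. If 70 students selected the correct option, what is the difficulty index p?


Item difficulty p = number correct / total examinees
p = 70 / 128
p = 0.5469

0.5469


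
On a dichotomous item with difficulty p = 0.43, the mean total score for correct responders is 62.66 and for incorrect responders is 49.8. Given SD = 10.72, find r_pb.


q = 1 - p = 0.57
rpb = ((M1 - M0) / SD) * sqrt(p * q)
rpb = ((62.66 - 49.8) / 10.72) * sqrt(0.43 * 0.57)
rpb = 0.5939

0.5939


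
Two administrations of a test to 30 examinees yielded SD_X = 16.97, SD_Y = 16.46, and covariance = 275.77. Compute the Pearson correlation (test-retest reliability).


r = cov(X,Y) / (SD_X * SD_Y)
r = 275.77 / (16.97 * 16.46)
r = 275.77 / 279.3262
r = 0.9873

0.9873


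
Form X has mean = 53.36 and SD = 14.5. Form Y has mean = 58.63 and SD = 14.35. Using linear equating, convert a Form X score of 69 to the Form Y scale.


slope = SD_Y / SD_X = 14.35 / 14.5 ~ 0.9897
intercept = mean_Y - slope * mean_X = 58.63 - (14.35 / 14.5) * 53.36 ~ 5.822
Y = slope * X + intercept. To avoid rounding drift from the rounded slope/intercept, evaluate the equivalent form Y = mean_Y + SD_Y * (X - mean_X) / SD_X at full precision:
Y = 58.63 + 14.35 * (69 - 53.36) / 14.5
Y = 58.63 + 14.35 * 15.64 / 14.5
Y = 58.63 + 224.434 / 14.5
Y = 58.63 + 15.4782
Y = 74.1082

74.1082


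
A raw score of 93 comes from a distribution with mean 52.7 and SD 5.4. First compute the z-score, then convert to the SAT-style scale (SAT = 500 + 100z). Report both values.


z = (X - mean) / SD = (93 - 52.7) / 5.4
z = 40.3 / 5.4
z = 7.463
SAT-scale = SAT = 500 + 100z
Carry z at full precision (z = 40.3 / 5.4) into the conversion:
SAT-scale = 500 + 100 * (40.3 / 5.4) = 500 + 4030 / 5.4
SAT-scale = 500 + 746.2963
SAT-scale = 1246.2963

1246.2963


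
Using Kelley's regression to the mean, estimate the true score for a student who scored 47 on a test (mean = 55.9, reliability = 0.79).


T_est = rxx * X + (1 - rxx) * mean
T_est = 0.79 * 47 + 0.21 * 55.9
T_est = 37.13 + 11.739
T_est = 48.869

48.869


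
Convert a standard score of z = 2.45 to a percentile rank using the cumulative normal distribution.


CDF(z) = 0.5 * (1 + erf(z/sqrt(2)))
erf(1.7324) = 0.9857
CDF = 0.9929
Percentile rank = 0.9929 * 100 = 99.29

99.29


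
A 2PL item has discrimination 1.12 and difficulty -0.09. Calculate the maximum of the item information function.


For 2PL, max info at theta = b = -0.09
I_max = a^2 / 4 = 1.12^2 / 4
= 1.2544 / 4
I_max = 0.3136

0.3136


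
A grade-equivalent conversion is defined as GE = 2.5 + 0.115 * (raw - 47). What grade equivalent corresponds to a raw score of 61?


raw - median = 61 - 47 = 14
slope * diff = 0.115 * 14 = 1.61
GE = 2.5 + 1.61
GE = 4.11

4.11


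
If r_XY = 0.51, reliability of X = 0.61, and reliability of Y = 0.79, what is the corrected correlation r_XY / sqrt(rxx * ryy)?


r_corrected = rxy / sqrt(rxx * ryy)
= 0.51 / sqrt(0.61 * 0.79)
= 0.51 / sqrt(0.4819)
= 0.51 / 0.69419
r_corrected = 0.7347

0.7347


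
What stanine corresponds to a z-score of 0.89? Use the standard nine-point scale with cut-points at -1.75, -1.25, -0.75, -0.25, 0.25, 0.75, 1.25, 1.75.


Stanine boundaries: [-1.75, -1.25, -0.75, -0.25, 0.25, 0.75, 1.25, 1.75]
z = 0.89
Check each boundary:
  z >= -1.75 -> could be stanine 2
  z >= -1.25 -> could be stanine 3
  z >= -0.75 -> could be stanine 4
  z >= -0.25 -> could be stanine 5
  z >= 0.25 -> could be stanine 6
  z >= 0.75 -> could be stanine 7
  z < 1.25
  z < 1.75
Highest qualifying boundary gives stanine = 7

7


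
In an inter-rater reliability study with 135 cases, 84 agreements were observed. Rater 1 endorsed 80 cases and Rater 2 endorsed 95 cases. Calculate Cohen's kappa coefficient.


P_o = 84/135 = 0.622222
P_e = (80*95 + 55*40) / 18225 = 0.537723
kappa = (P_o - P_e) / (1 - P_e)
kappa = (0.622222 - 0.537723) / (1 - 0.537723)
kappa = 0.1828

0.1828


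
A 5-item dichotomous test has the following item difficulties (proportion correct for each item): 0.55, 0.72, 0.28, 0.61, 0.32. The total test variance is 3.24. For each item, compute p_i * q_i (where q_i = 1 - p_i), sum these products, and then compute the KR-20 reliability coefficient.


For each item, compute p_i * q_i:
  Item 1: 0.55 * 0.45 = 0.2475
  Item 2: 0.72 * 0.28 = 0.2016
  Item 3: 0.28 * 0.72 = 0.2016
  Item 4: 0.61 * 0.39 = 0.2379
  Item 5: 0.32 * 0.68 = 0.2176
Sum(p_i * q_i) = 0.2475 + 0.2016 + 0.2016 + 0.2379 + 0.2176 = 1.1062
KR-20 = (k/(k-1)) * (1 - Sum(p_i*q_i) / Var_total)
= (5/4) * (1 - 1.1062/3.24)
= 1.25 * 0.6586
KR-20 = 0.8232

0.8232


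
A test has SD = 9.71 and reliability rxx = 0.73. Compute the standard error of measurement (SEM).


SEM = SD * sqrt(1 - rxx)
SEM = 9.71 * sqrt(1 - 0.73)
SEM = 9.71 * sqrt(0.27) = 9.71 * 0.519615
SEM = 5.0455

5.0455


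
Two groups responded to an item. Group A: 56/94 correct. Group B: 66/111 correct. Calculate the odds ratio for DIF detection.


Odds_A = 56/38 = 1.4737
Odds_B = 66/45 = 1.4667
OR = Odds_A / Odds_B = 1.4737 / 1.4667
Exactly, OR = (56 * 45) / (38 * 66) = 2520 / 2508
OR = 1.0048

1.0048


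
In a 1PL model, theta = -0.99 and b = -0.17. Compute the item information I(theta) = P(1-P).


P = 1/(1+exp(-(-0.99--0.17))) = 0.3058
I = P*(1-P) = 0.3058 * 0.6942
I = 0.2123

0.2123


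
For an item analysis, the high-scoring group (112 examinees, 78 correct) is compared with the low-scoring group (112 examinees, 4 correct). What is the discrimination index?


p_upper = 78/112 = 0.6964
p_lower = 4/112 = 0.0357
D = 0.6964 - 0.0357 = 0.6607

0.6607


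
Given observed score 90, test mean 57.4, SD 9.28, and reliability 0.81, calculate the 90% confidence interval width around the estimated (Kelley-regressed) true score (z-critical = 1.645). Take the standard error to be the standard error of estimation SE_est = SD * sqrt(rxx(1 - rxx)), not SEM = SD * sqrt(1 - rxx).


True score estimate = 0.81*90 + 0.19*57.4 = 83.806
SE_est = SD * sqrt(rxx * (1 - rxx)) = 9.28 * sqrt(0.81 * 0.19) = 9.28 * sqrt(0.1539) = 3.640552
CI = T_est +/- z * SE_est, so width = 2 * z * SE_est = 2 * 1.645 * 3.640552
Width = 11.9774

11.9774


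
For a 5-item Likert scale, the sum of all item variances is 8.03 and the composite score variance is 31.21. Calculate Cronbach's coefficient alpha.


alpha = (k/(k-1)) * (1 - sum(si^2)/s_total^2)
= (5/4) * (1 - 8.03/31.21)
alpha = 0.9284

0.9284


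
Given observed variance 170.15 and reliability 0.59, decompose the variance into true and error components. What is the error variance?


var_true = rxx * var_obs = 0.59 * 170.15 = 100.3885
var_error = var_obs - var_true
var_error = 170.15 - 100.3885
var_error = 69.7615

69.7615
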